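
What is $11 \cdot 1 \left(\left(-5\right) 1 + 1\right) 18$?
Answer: $-792$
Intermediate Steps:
$11 \cdot 1 \left(\left(-5\right) 1 + 1\right) 18 = 11 \cdot 1 \left(-5 + 1\right) 18 = 11 \cdot 1 \left(-4\right) 18 = 11 \left(-4\right) 18 = \left(-44\right) 18 = -792$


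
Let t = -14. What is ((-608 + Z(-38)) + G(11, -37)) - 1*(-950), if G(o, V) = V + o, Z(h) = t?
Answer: 302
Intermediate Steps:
Z(h) = -14
((-608 + Z(-38)) + G(11, -37)) - 1*(-950) = ((-608 - 14) + (-37 + 11)) - 1*(-950) = (-622 - 26) + 950 = -648 + 950 = 302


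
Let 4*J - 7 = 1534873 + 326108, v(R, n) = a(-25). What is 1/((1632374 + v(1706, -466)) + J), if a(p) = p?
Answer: 1/2097596 ≈ 4.7674e-7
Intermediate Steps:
v(R, n) = -25
J = 465247 (J = 7/4 + (1534873 + 326108)/4 = 7/4 + (¼)*1860981 = 7/4 + 1860981/4 = 465247)
1/((1632374 + v(1706, -466)) + J) = 1/((1632374 - 25) + 465247) = 1/(1632349 + 465247) = 1/2097596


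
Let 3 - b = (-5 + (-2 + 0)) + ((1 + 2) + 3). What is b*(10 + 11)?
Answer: 84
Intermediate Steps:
b = 4 (b = 3 - ((-5 + (-2 + 0)) + ((1 + 2) + 3)) = 3 - ((-5 - 2) + (3 + 3)) = 3 - (-7 + 6) = 3 - 1*(-1) = 3 + 1 = 4)
b*(10 + 11) = 4*(10 + 11) = 4*21 = 84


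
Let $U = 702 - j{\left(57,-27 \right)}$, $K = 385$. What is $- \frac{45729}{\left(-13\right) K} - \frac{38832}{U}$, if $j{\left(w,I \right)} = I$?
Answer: $- \frac{53672573}{1216215} \approx -44.131$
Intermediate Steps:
$U = 729$ ($U = 702 - -27 = 702 + 27 = 729$)
$- \frac{45729}{\left(-13\right) K} - \frac{38832}{U} = - \frac{45729}{\left(-13\right) 385} - \frac{38832}{729} = - \frac{45729}{-5005} - \frac{12944}{243} = \left(-45729\right) \left(- \frac{1}{5005}\right) - \frac{12944}{243} = \frac{45729}{5005} - \frac{12944}{243} = - \frac{53672573}{1216215}$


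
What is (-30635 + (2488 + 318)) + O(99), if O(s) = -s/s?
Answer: -27830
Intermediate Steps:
O(s) = -1 (O(s) = -1*1 = -1)
(-30635 + (2488 + 318)) + O(99) = (-30635 + (2488 + 318)) - 1 = (-30635 + 2806) - 1 = -27829 - 1 = -27830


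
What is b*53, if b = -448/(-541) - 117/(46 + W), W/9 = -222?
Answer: 49703029/1056032 ≈ 47.066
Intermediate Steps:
W = -1998 (W = 9*(-222) = -1998)
b = 937793/1056032 (b = -448/(-541) - 117/(46 - 1998) = -448*(-1/541) - 117/(-1952) = 448/541 - 117*(-1/1952) = 448/541 + 117/1952 = 937793/1056032 ≈ 0.88803)
b*53 = (937793/1056032)*53 = 49703029/1056032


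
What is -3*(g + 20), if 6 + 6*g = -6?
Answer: -54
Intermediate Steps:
g = -2 (g = -1 + (⅙)*(-6) = -1 - 1 = -2)
-3*(g + 20) = -3*(-2 + 20) = -3*18 = -54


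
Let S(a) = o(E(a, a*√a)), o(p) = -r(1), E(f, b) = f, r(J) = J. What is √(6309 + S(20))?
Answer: 2*√1577 ≈ 79.423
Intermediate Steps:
o(p) = -1 (o(p) = -1*1 = -1)
S(a) = -1
√(6309 + S(20)) = √(6309 - 1) = √6308 = 2*√1577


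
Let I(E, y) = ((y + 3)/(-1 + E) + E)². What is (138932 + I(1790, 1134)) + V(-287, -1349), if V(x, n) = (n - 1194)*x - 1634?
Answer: 13037369261228/3200521 ≈ 4.0735e+6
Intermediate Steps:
V(x, n) = -1634 + x*(-1194 + n) (V(x, n) = (-1194 + n)*x - 1634 = x*(-1194 + n) - 1634 = -1634 + x*(-1194 + n))
I(E, y) = (E + (3 + y)/(-1 + E))² (I(E, y) = ((3 + y)/(-1 + E) + E)² = (E + (3 + y)/(-1 + E))²)
(138932 + I(1790, 1134)) + V(-287, -1349) = (138932 + (3 + 1134 + 1790² - 1*1790)²/(-1 + 1790)²) + (-1634 - 1194*(-287) - 1349*(-287)) = (138932 + (3 + 1134 + 3204100 - 1790)²/1789²) + (-1634 + 342678 + 387163) = (138932 + (1/3200521)*3203447²) + 728207 = (138932 + (1/3200521)*10262072681809) + 728207 = (138932 + 10262072681809/3200521) + 728207 = 10706727465381/3200521 + 728207 = 13037369261228/3200521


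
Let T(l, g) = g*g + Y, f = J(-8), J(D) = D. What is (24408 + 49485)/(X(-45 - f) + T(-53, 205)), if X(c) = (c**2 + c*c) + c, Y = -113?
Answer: 24631/14871 ≈ 1.6563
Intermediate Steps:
f = -8
T(l, g) = -113 + g**2 (T(l, g) = g*g - 113 = g**2 - 113 = -113 + g**2)
X(c) = c + 2*c**2 (X(c) = (c**2 + c**2) + c = 2*c**2 + c = c + 2*c**2)
(24408 + 49485)/(X(-45 - f) + T(-53, 205)) = (24408 + 49485)/((-45 - 1*(-8))*(1 + 2*(-45 - 1*(-8))) + (-113 + 205**2)) = 73893/((-45 + 8)*(1 + 2*(-45 + 8)) + (-113 + 42025)) = 73893/(-37*(1 + 2*(-37)) + 41912) = 73893/(-37*(1 - 74) + 41912) = 73893/(-37*(-73) + 41912) = 73893/(2701 + 41912) = 73893/44613 = 73893*(1/44613) = 24631/14871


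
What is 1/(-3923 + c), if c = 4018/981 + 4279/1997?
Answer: -1959057/7673158966 ≈ -0.00025531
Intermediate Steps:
c = 12221645/1959057 (c = 4018*(1/981) + 4279*(1/1997) = 4018/981 + 4279/1997 = 12221645/1959057 ≈ 6.2385)
1/(-3923 + c) = 1/(-3923 + 12221645/1959057) = 1/(-7673158966/1959057) = -1959057/7673158966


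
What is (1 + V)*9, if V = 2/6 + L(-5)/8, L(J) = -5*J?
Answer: 321/8 ≈ 40.125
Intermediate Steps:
V = 83/24 (V = 2/6 - 5*(-5)/8 = 2*(⅙) + 25*(⅛) = ⅓ + 25/8 = 83/24 ≈ 3.4583)
(1 + V)*9 = (1 + 83/24)*9 = (107/24)*9 = 321/8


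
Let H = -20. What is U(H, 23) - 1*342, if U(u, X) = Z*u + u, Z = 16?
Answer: -682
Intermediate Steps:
U(u, X) = 17*u (U(u, X) = 16*u + u = 17*u)
U(H, 23) - 1*342 = 17*(-20) - 1*342 = -340 - 342 = -682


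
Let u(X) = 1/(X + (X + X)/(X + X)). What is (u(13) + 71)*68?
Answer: 33830/7 ≈ 4832.9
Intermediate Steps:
u(X) = 1/(1 + X) (u(X) = 1/(X + (2*X)/((2*X))) = 1/(X + (2*X)*(1/(2*X))) = 1/(X + 1) = 1/(1 + X))
(u(13) + 71)*68 = (1/(1 + 13) + 71)*68 = (1/14 + 71)*68 = (995/14)*68 = 33830/7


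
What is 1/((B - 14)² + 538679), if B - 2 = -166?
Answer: 1/570363 ≈ 1.7533e-6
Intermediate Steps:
B = -164 (B = 2 - 166 = -164)
1/((B - 14)² + 538679) = 1/((-164 - 14)² + 538679) = 1/((-178)² + 538679) = 1/(31684 + 538679) = 1/570363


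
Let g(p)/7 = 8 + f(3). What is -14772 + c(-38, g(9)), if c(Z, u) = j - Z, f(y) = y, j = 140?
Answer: -14594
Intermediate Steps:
g(p) = 77 (g(p) = 7*(8 + 3) = 7*11 = 77)
c(Z, u) = 140 - Z
-14772 + c(-38, g(9)) = -14772 + (140 - 1*(-38)) = -14772 + (140 + 38) = -14772 + 178 = -14594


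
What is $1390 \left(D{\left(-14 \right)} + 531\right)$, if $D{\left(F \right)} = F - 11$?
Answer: $703340$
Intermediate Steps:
$D{\left(F \right)} = -11 + F$ ($D{\left(F \right)} = F - 11 = -11 + F$)
$1390 \left(D{\left(-14 \right)} + 531\right) = 1390 \left(\left(-11 - 14\right) + 531\right) = 1390 \left(-25 + 531\right) = 1390 \cdot 506 = 703340$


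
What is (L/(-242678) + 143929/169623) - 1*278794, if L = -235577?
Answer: -11476137315545503/41163770394 ≈ -2.7879e+5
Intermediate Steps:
(L/(-242678) + 143929/169623) - 1*278794 = (-235577/(-242678) + 143929/169623) - 1*278794 = (-235577*(-1/242678) + 143929*(1/169623)) - 278794 = (235577/242678 + 143929/169623) - 278794 = 74887679333/41163770394 - 278794 = -11476137315545503/41163770394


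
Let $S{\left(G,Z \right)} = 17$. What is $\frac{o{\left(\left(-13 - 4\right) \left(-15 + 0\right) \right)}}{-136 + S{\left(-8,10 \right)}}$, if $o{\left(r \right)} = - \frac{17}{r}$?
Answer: $\frac{1}{1785} \approx 0.00056022$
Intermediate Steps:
$\frac{o{\left(\left(-13 - 4\right) \left(-15 + 0\right) \right)}}{-136 + S{\left(-8,10 \right)}} = \frac{\left(-17\right) \frac{1}{\left(-13 - 4\right) \left(-15 + 0\right)}}{-136 + 17} = \frac{\left(-17\right) \frac{1}{\left(-17\right) \left(-15\right)}}{-119} = - \frac{17}{255} \left(- \frac{1}{119}\right) = \left(-17\right) \frac{1}{255} \left(- \frac{1}{119}\right) = \left(- \frac{1}{15}\right) \left(- \frac{1}{119}\right) = \frac{1}{1785}$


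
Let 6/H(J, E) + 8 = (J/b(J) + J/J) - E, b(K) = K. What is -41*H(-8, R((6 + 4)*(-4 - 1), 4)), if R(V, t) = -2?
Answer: 123/2 ≈ 61.500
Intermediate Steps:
H(J, E) = 6/(-6 - E) (H(J, E) = 6/(-8 + ((J/J + J/J) - E)) = 6/(-8 + ((1 + 1) - E)) = 6/(-8 + (2 - E)) = 6/(-6 - E))
-41*H(-8, R((6 + 4)*(-4 - 1), 4)) = -(-246)/(6 - 2) = -(-246)/4 = -41*(-3/2) = 123/2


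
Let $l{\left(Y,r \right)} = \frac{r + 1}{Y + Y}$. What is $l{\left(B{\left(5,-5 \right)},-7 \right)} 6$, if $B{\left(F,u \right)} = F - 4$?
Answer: $-18$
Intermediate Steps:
$B{\left(F,u \right)} = -4 + F$
$l{\left(Y,r \right)} = \frac{1 + r}{2 Y}$
$l{\left(B{\left(5,-5 \right)},-7 \right)} 6 = \frac{1 - 7}{2 \left(-4 + 5\right)} 6 = \frac{1}{2} \cdot 1^{-1} \left(-6\right) 6 = \frac{1}{2} \cdot 1 \left(-6\right) 6 = \left(-3\right) 6 = -18$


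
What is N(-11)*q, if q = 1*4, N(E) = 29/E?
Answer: -116/11 ≈ -10.545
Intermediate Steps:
q = 4
N(-11)*q = (29/(-11))*4 = (29*(-1/11))*4 = -29/11*4 = -116/11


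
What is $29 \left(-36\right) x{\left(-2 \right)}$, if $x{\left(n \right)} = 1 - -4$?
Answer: $-5220$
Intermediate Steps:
$x{\left(n \right)} = 5$ ($x{\left(n \right)} = 1 + 4 = 5$)
$29 \left(-36\right) x{\left(-2 \right)} = 29 \left(-36\right) 5 = \left(-1044\right) 5 = -5220$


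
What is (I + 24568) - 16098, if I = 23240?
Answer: 31710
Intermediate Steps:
(I + 24568) - 16098 = (23240 + 24568) - 16098 = 47808 - 16098 = 31710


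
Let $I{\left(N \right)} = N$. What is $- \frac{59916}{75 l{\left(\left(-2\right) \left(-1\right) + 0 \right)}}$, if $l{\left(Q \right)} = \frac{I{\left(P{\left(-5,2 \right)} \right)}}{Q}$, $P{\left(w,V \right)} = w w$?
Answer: $- \frac{39944}{625} \approx -63.91$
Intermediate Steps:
$P{\left(w,V \right)} = w^{2}$
$l{\left(Q \right)} = \frac{25}{Q}$ ($l{\left(Q \right)} = \frac{\left(-5\right)^{2}}{Q} = \frac{25}{Q}$)
$- \frac{59916}{75 l{\left(\left(-2\right) \left(-1\right) + 0 \right)}} = - \frac{59916}{75 \frac{25}{\left(-2\right) \left(-1\right) + 0}} = - \frac{59916}{75 \frac{25}{2 + 0}} = - \frac{59916}{75 \cdot \frac{25}{2}} = - \frac{59916}{\frac{1875}{2}} = \left(-59916\right) \frac{2}{1875} = - \frac{39944}{625}$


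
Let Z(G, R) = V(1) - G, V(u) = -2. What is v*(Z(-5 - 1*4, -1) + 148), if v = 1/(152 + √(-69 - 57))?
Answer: 2356/2323 - 93*I*√14/4646 ≈ 1.0142 - 0.074898*I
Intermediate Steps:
Z(G, R) = -2 - G
v = 1/(152 + 3*I*√14) (v = 1/(152 + √(-126)) = 1/(152 + 3*I*√14) ≈ 0.0065433 - 0.00048321*I)
v*(Z(-5 - 1*4, -1) + 148) = (76/11615 - 3*I*√14/23230)*((-2 - (-5 - 1*4)) + 148) = (76/11615 - 3*I*√14/23230)*((-2 - (-5 - 4)) + 148) = (76/11615 - 3*I*√14/23230)*((-2 - 1*(-9)) + 148) = (76/11615 - 3*I*√14/23230)*((-2 + 9) + 148) = (76/11615 - 3*I*√14/23230)*(7 + 148) = (76/11615 - 3*I*√14/23230)*155 = 2356/2323 - 93*I*√14/4646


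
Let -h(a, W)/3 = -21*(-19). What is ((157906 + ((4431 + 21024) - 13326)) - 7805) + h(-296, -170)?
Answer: 161033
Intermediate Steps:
h(a, W) = -1197 (h(a, W) = -(-63)*(-19) = -3*399 = -1197)
((157906 + ((4431 + 21024) - 13326)) - 7805) + h(-296, -170) = ((157906 + ((4431 + 21024) - 13326)) - 7805) - 1197 = ((157906 + (25455 - 13326)) - 7805) - 1197 = ((157906 + 12129) - 7805) - 1197 = (170035 - 7805) - 1197 = 162230 - 1197 = 161033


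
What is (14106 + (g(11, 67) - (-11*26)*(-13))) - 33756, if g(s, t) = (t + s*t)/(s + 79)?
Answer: -350386/15 ≈ -23359.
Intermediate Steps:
g(s, t) = (t + s*t)/(79 + s)
(14106 + (g(11, 67) - (-11*26)*(-13))) - 33756 = (14106 + (67*(1 + 11)/(79 + 11) - (-11*26)*(-13))) - 33756 = (14106 + (67*12/90 - (-286)*(-13))) - 33756 = (14106 + (67*(1/90)*12 - 1*3718)) - 33756 = (14106 + (134/15 - 3718)) - 33756 = (14106 - 55636/15) - 33756 = 155954/15 - 33756 = -350386/15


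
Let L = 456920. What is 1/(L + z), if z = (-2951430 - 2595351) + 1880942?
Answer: -1/3208919 ≈ -3.1163e-7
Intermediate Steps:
z = -3665839 (z = -5546781 + 1880942 = -3665839)
1/(L + z) = 1/(456920 - 3665839) = 1/(-3208919) = -1/3208919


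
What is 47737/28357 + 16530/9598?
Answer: 463460468/136085243 ≈ 3.4057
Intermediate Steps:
47737/28357 + 16530/9598 = 47737*(1/28357) + 16530*(1/9598) = 47737/28357 + 8265/4799 = 463460468/136085243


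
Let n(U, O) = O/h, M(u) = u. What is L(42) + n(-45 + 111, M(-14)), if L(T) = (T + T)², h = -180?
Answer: 635047/90 ≈ 7056.1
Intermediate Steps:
L(T) = 4*T² (L(T) = (2*T)² = 4*T²)
n(U, O) = -O/180 (n(U, O) = O/(-180) = O*(-1/180) = -O/180)
L(42) + n(-45 + 111, M(-14)) = 4*42² - 1/180*(-14) = 4*1764 + 7/90 = 7056 + 7/90 = 635047/90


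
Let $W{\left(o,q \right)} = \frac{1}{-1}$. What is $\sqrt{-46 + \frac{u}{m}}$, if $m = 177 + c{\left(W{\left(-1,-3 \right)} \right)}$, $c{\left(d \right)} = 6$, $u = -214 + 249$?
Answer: $\frac{i \sqrt{1534089}}{183} \approx 6.7682 i$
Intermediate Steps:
$W{\left(o,q \right)} = -1$
$u = 35$
$m = 183$ ($m = 177 + 6 = 183$)
$\sqrt{-46 + \frac{u}{m}} = \sqrt{-46 + \frac{35}{183}} = \sqrt{- \frac{8383}{183}} = \frac{i \sqrt{1534089}}{183}$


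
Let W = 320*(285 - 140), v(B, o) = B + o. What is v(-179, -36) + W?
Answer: 46185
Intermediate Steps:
W = 46400 (W = 320*145 = 46400)
v(-179, -36) + W = (-179 - 36) + 46400 = -215 + 46400 = 46185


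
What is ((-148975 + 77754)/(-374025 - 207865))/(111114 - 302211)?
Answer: -71221/111197433330 ≈ -6.4049e-7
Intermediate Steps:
((-148975 + 77754)/(-374025 - 207865))/(111114 - 302211) = -71221/(-581890)/(-191097) = -71221*(-1/581890)*(-1/191097) = (71221/581890)*(-1/191097) = -71221/111197433330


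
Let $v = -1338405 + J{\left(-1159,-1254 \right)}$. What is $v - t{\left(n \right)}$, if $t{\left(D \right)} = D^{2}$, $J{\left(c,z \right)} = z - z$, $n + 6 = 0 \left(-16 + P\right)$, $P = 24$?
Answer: $-1338441$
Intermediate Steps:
$n = -6$ ($n = -6 + 0 \left(-16 + 24\right) = -6 + 0 \cdot 8 = -6 + 0 = -6$)
$J{\left(c,z \right)} = 0$
$v = -1338405$ ($v = -1338405 + 0 = -1338405$)
$v - t{\left(n \right)} = -1338405 - \left(-6\right)^{2} = -1338405 - 36 = -1338441$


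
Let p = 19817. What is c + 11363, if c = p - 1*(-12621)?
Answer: 43801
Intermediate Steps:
c = 32438 (c = 19817 - 1*(-12621) = 19817 + 12621 = 32438)
c + 11363 = 32438 + 11363 = 43801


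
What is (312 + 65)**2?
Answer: 142129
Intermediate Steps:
(312 + 65)**2 = 377**2 = 142129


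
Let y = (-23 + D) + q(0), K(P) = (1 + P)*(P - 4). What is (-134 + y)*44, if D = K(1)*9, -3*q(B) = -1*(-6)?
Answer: -9372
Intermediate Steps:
q(B) = -2 (q(B) = -(-1)*(-6)/3 = -1/3*6 = -2)
K(P) = (1 + P)*(-4 + P)
D = -54 (D = (-4 + 1**2 - 3*1)*9 = (-4 + 1 - 3)*9 = -6*9 = -54)
y = -79 (y = (-23 - 54) - 2 = -77 - 2 = -79)
(-134 + y)*44 = (-134 - 79)*44 = -213*44 = -9372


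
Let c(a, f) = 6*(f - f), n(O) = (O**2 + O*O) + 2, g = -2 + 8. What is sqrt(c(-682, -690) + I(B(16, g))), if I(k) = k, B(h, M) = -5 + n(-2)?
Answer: sqrt(5) ≈ 2.2361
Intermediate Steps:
g = 6
n(O) = 2 + 2*O**2 (n(O) = (O**2 + O**2) + 2 = 2*O**2 + 2 = 2 + 2*O**2)
B(h, M) = 5 (B(h, M) = -5 + (2 + 2*(-2)**2) = -5 + (2 + 2*4) = -5 + (2 + 8) = -5 + 10 = 5)
c(a, f) = 0 (c(a, f) = 6*0 = 0)
sqrt(c(-682, -690) + I(B(16, g))) = sqrt(0 + 5) = sqrt(5)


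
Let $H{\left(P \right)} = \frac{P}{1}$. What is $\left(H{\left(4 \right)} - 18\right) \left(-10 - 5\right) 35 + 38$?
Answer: $7388$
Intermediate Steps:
$H{\left(P \right)} = P$ ($H{\left(P \right)} = P 1 = P$)
$\left(H{\left(4 \right)} - 18\right) \left(-10 - 5\right) 35 + 38 = \left(4 - 18\right) \left(-10 - 5\right) 35 + 38 = \left(-14\right) \left(-15\right) 35 + 38 = 210 \cdot 35 + 38 = 7350 + 38 = 7388$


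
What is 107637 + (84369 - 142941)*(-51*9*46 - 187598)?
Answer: 12224786901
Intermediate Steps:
107637 + (84369 - 142941)*(-51*9*46 - 187598) = 107637 - 58572*(-459*46 - 187598) = 107637 - 58572*(-21114 - 187598) = 107637 - 58572*(-208712) = 107637 + 12224679264 = 12224786901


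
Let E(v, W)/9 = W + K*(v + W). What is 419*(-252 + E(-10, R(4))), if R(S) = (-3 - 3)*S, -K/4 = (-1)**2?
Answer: 316764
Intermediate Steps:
K = -4 (K = -4*(-1)**2 = -4*1 = -4)
R(S) = -6*S
E(v, W) = -36*v - 27*W (E(v, W) = 9*(W - 4*(v + W)) = 9*(W - 4*(W + v)) = 9*(W + (-4*W - 4*v)) = 9*(-4*v - 3*W) = -36*v - 27*W)
419*(-252 + E(-10, R(4))) = 419*(-252 + (-36*(-10) - (-162)*4)) = 419*(-252 + (360 - 27*(-24))) = 419*(-252 + (360 + 648)) = 419*(-252 + 1008) = 419*756 = 316764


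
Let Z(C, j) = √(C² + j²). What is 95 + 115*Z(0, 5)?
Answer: 670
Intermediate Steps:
95 + 115*Z(0, 5) = 95 + 115*√(0² + 5²) = 95 + 115*√(0 + 25) = 95 + 115*√25 = 95 + 115*5 = 95 + 575 = 670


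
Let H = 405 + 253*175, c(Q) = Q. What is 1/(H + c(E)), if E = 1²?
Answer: 1/44681 ≈ 2.2381e-5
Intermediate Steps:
E = 1
H = 44680 (H = 405 + 44275 = 44680)
1/(H + c(E)) = 1/(44680 + 1) = 1/44681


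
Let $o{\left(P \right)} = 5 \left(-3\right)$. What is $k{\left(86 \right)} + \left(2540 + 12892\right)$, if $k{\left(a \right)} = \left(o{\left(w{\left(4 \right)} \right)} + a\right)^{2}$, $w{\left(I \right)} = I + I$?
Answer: $20473$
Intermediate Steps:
$w{\left(I \right)} = 2 I$
$o{\left(P \right)} = -15$
$k{\left(a \right)} = \left(-15 + a\right)^{2}$
$k{\left(86 \right)} + \left(2540 + 12892\right) = \left(-15 + 86\right)^{2} + \left(2540 + 12892\right) = 71^{2} + 15432 = 5041 + 15432 = 20473$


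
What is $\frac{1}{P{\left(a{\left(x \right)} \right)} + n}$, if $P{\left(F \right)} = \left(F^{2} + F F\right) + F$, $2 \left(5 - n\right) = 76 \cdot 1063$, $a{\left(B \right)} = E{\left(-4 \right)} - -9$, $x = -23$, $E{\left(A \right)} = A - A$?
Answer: $- \frac{1}{40218} \approx -2.4864 \cdot 10^{-5}$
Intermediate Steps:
$E{\left(A \right)} = 0$
$a{\left(B \right)} = 9$ ($a{\left(B \right)} = 0 - -9 = 0 + 9 = 9$)
$n = -40389$ ($n = 5 - \frac{76 \cdot 1063}{2} = 5 - 40394 = -40389$)
$P{\left(F \right)} = F + 2 F^{2}$ ($P{\left(F \right)} = \left(F^{2} + F^{2}\right) + F = 2 F^{2} + F = F + 2 F^{2}$)
$\frac{1}{P{\left(a{\left(x \right)} \right)} + n} = \frac{1}{9 \left(1 + 2 \cdot 9\right) - 40389} = \frac{1}{9 \left(1 + 18\right) - 40389} = \frac{1}{9 \cdot 19 - 40389} = \frac{1}{171 - 40389} = \frac{1}{-40218} = - \frac{1}{40218}$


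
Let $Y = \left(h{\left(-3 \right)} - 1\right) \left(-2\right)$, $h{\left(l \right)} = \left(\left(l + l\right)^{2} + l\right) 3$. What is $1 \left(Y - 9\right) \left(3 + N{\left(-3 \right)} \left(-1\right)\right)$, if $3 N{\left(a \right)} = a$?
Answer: $-820$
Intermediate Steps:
$h{\left(l \right)} = 3 l + 12 l^{2}$ ($h{\left(l \right)} = \left(\left(2 l\right)^{2} + l\right) 3 = \left(4 l^{2} + l\right) 3 = \left(l + 4 l^{2}\right) 3 = 3 l + 12 l^{2}$)
$N{\left(a \right)} = \frac{a}{3}$
$Y = -196$ ($Y = \left(3 \left(-3\right) \left(1 + 4 \left(-3\right)\right) - 1\right) \left(-2\right) = \left(3 \left(-3\right) \left(1 - 12\right) - 1\right) \left(-2\right) = \left(3 \left(-3\right) \left(-11\right) - 1\right) \left(-2\right) = \left(99 - 1\right) \left(-2\right) = 98 \left(-2\right) = -196$)
$1 \left(Y - 9\right) \left(3 + N{\left(-3 \right)} \left(-1\right)\right) = 1 \left(-196 - 9\right) \left(3 + \frac{1}{3} \left(-3\right) \left(-1\right)\right) = 1 \left(-205\right) \left(3 - -1\right) = - 205 \left(3 + 1\right) = \left(-205\right) 4 = -820$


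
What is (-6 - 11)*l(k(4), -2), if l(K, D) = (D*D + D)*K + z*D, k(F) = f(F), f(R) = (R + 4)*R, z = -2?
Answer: -1156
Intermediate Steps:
f(R) = R*(4 + R) (f(R) = (4 + R)*R = R*(4 + R))
k(F) = F*(4 + F)
l(K, D) = -2*D + K*(D + D**2) (l(K, D) = (D*D + D)*K - 2*D = (D**2 + D)*K - 2*D = (D + D**2)*K - 2*D = K*(D + D**2) - 2*D = -2*D + K*(D + D**2))
(-6 - 11)*l(k(4), -2) = (-6 - 11)*(-2*(-2 + 4*(4 + 4) - 8*(4 + 4))) = -(-34)*(-2 + 4*8 - 8*8) = -(-34)*(-2 + 32 - 2*32) = -(-34)*(-2 + 32 - 64) = -(-34)*(-34) = -17*68 = -1156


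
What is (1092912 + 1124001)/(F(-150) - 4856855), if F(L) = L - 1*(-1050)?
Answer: -2216913/4855955 ≈ -0.45653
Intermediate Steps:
F(L) = 1050 + L (F(L) = L + 1050 = 1050 + L)
(1092912 + 1124001)/(F(-150) - 4856855) = (1092912 + 1124001)/((1050 - 150) - 4856855) = 2216913/(900 - 4856855) = 2216913/(-4855955) = 2216913*(-1/4855955) = -2216913/4855955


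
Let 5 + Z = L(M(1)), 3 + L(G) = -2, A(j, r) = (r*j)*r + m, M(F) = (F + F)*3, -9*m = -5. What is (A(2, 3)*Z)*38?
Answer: -63460/9 ≈ -7051.1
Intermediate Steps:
m = 5/9 (m = -1/9*(-5) = 5/9 ≈ 0.55556)
M(F) = 6*F (M(F) = (2*F)*3 = 6*F)
A(j, r) = 5/9 + j*r**2 (A(j, r) = (r*j)*r + 5/9 = (j*r)*r + 5/9 = j*r**2 + 5/9 = 5/9 + j*r**2)
L(G) = -5 (L(G) = -3 - 2 = -5)
Z = -10 (Z = -5 - 5 = -10)
(A(2, 3)*Z)*38 = ((5/9 + 2*3**2)*(-10))*38 = ((5/9 + 2*9)*(-10))*38 = ((5/9 + 18)*(-10))*38 = ((167/9)*(-10))*38 = -1670/9*38 = -63460/9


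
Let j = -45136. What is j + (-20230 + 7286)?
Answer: -58080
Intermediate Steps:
j + (-20230 + 7286) = -45136 + (-20230 + 7286) = -45136 - 12944 = -58080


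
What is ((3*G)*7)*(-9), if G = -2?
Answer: 378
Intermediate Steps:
((3*G)*7)*(-9) = ((3*(-2))*7)*(-9) = -6*7*(-9) = -42*(-9) = 378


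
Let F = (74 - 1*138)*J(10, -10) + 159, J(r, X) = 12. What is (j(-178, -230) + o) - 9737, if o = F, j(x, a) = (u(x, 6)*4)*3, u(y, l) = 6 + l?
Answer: -10202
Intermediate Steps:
j(x, a) = 144 (j(x, a) = ((6 + 6)*4)*3 = (12*4)*3 = 48*3 = 144)
F = -609 (F = (74 - 1*138)*12 + 159 = (74 - 138)*12 + 159 = -64*12 + 159 = -768 + 159 = -609)
o = -609
(j(-178, -230) + o) - 9737 = (144 - 609) - 9737 = -465 - 9737 = -10202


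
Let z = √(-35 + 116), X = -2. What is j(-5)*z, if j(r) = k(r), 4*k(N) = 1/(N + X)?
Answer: -9/28 ≈ -0.32143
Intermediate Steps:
z = 9 (z = √81 = 9)
k(N) = 1/(4*(-2 + N)) (k(N) = 1/(4*(N - 2)) = 1/(4*(-2 + N)))
j(r) = 1/(4*(-2 + r))
j(-5)*z = (1/(4*(-2 - 5)))*9 = ((¼)/(-7))*9 = ((¼)*(-⅐))*9 = -1/28*9 = -9/28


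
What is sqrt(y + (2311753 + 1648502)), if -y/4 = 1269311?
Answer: I*sqrt(1116989) ≈ 1056.9*I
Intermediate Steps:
y = -5077244 (y = -4*1269311 = -5077244)
sqrt(y + (2311753 + 1648502)) = sqrt(-5077244 + (2311753 + 1648502)) = sqrt(-5077244 + 3960255) = sqrt(-1116989) = I*sqrt(1116989)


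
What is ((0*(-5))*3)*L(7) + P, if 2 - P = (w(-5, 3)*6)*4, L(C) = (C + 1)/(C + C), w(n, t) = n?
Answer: 122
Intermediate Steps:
L(C) = (1 + C)/(2*C) (L(C) = (1 + C)/((2*C)) = (1 + C)*(1/(2*C)) = (1 + C)/(2*C))
P = 122 (P = 2 - (-5*6)*4 = 2 - (-30)*4 = 2 - 1*(-120) = 2 + 120 = 122)
((0*(-5))*3)*L(7) + P = ((0*(-5))*3)*((1/2)*(1 + 7)/7) + 122 = (0*3)*((1/2)*(1/7)*8) + 122 = 0*(4/7) + 122 = 0 + 122 = 122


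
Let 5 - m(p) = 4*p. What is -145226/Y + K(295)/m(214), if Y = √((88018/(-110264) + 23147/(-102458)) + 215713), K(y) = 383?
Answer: -383/851 - 290452*√8779250425153021193743/87035382588043 ≈ -313.14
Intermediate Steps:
m(p) = 5 - 4*p
Y = √8779250425153021193743/201739802 (Y = √((88018*(-1/110264) + 23147*(-1/102458)) + 215713) = √((-6287/7876 - 23147/102458) + 215713) = √(-413229609/403479604 + 215713) = √(87035382588043/403479604) = √8779250425153021193743/201739802 ≈ 464.45)
-145226/Y + K(295)/m(214) = -145226*2*√8779250425153021193743/87035382588043 + 383/(5 - 4*214) = -290452*√8779250425153021193743/87035382588043 + 383/(5 - 856) = -290452*√8779250425153021193743/87035382588043 + 383/(-851) = -290452*√8779250425153021193743/87035382588043 + 383*(-1/851) = -290452*√8779250425153021193743/87035382588043 - 383/851 = -383/851 - 290452*√8779250425153021193743/87035382588043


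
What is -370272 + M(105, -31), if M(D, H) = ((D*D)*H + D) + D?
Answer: -711837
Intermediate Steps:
M(D, H) = 2*D + H*D² (M(D, H) = (D²*H + D) + D = (H*D² + D) + D = (D + H*D²) + D = 2*D + H*D²)
-370272 + M(105, -31) = -370272 + 105*(2 + 105*(-31)) = -370272 + 105*(2 - 3255) = -370272 + 105*(-3253) = -370272 - 341565 = -711837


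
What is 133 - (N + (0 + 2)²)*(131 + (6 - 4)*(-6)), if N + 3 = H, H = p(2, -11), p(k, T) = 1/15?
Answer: 91/15 ≈ 6.0667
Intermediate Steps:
p(k, T) = 1/15
H = 1/15 ≈ 0.066667
N = -44/15 (N = -3 + 1/15 = -44/15 ≈ -2.9333)
133 - (N + (0 + 2)²)*(131 + (6 - 4)*(-6)) = 133 - (-44/15 + (0 + 2)²)*(131 + (6 - 4)*(-6)) = 133 - (-44/15 + 2²)*(131 + 2*(-6)) = 133 - (-44/15 + 4)*(131 - 12) = 133 - 16*119/15 = 133 - 1*1904/15 = 133 - 1904/15 = 91/15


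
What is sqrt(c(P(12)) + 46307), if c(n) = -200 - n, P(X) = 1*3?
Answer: 2*sqrt(11526) ≈ 214.72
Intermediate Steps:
P(X) = 3
sqrt(c(P(12)) + 46307) = sqrt((-200 - 1*3) + 46307) = sqrt((-200 - 3) + 46307) = sqrt(-203 + 46307) = sqrt(46104) = 2*sqrt(11526)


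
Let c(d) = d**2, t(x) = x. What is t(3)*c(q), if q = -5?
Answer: 75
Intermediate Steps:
t(3)*c(q) = 3*(-5)**2 = 3*25 = 75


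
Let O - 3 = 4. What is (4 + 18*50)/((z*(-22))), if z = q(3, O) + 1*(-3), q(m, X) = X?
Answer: -113/11 ≈ -10.273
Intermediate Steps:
O = 7 (O = 3 + 4 = 7)
z = 4 (z = 7 + 1*(-3) = 7 - 3 = 4)
(4 + 18*50)/((z*(-22))) = (4 + 18*50)/((4*(-22))) = (4 + 900)/(-88) = 904*(-1/88) = -113/11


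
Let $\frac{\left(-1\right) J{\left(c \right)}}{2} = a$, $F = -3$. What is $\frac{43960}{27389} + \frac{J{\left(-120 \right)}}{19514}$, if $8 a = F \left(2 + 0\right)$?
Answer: $\frac{1715753047}{1068937892} \approx 1.6051$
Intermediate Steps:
$a = - \frac{3}{4}$ ($a = \frac{\left(-3\right) \left(2 + 0\right)}{8} = \frac{\left(-3\right) 2}{8} = \frac{1}{8} \left(-6\right) = - \frac{3}{4} \approx -0.75$)
$J{\left(c \right)} = \frac{3}{2}$ ($J{\left(c \right)} = \left(-2\right) \left(- \frac{3}{4}\right) = \frac{3}{2}$)
$\frac{43960}{27389} + \frac{J{\left(-120 \right)}}{19514} = \frac{43960}{27389} + \frac{3}{2 \cdot 19514} = 43960 \cdot \frac{1}{27389} + \frac{3}{2} \cdot \frac{1}{19514} = \frac{43960}{27389} + \frac{3}{39028} = \frac{1715753047}{1068937892}$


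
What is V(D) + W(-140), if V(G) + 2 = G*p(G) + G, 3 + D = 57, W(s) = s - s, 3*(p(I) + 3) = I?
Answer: 862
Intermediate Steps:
p(I) = -3 + I/3
W(s) = 0
D = 54 (D = -3 + 57 = 54)
V(G) = -2 + G + G*(-3 + G/3) (V(G) = -2 + (G*(-3 + G/3) + G) = -2 + (G + G*(-3 + G/3)) = -2 + G + G*(-3 + G/3))
V(D) + W(-140) = (-2 - 2*54 + (1/3)*54**2) + 0 = (-2 - 108 + (1/3)*2916) + 0 = (-2 - 108 + 972) + 0 = 862 + 0 = 862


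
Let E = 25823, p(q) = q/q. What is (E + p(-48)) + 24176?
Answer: 50000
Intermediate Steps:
p(q) = 1
(E + p(-48)) + 24176 = (25823 + 1) + 24176 = 25824 + 24176 = 50000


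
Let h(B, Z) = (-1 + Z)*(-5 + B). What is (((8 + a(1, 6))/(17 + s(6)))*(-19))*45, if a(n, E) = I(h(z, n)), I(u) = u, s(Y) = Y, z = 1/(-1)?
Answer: -6840/23 ≈ -297.39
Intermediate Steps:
z = -1
a(n, E) = 6 - 6*n (a(n, E) = 5 - 1*(-1) - 5*n - n = 5 + 1 - 5*n - n = 6 - 6*n)
(((8 + a(1, 6))/(17 + s(6)))*(-19))*45 = (((8 + (6 - 6*1))/(17 + 6))*(-19))*45 = (((8 + (6 - 6))/23)*(-19))*45 = (((8 + 0)*(1/23))*(-19))*45 = ((8*(1/23))*(-19))*45 = ((8/23)*(-19))*45 = -152/23*45 = -6840/23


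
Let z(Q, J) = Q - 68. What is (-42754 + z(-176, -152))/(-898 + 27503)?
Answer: -42998/26605 ≈ -1.6162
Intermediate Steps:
z(Q, J) = -68 + Q
(-42754 + z(-176, -152))/(-898 + 27503) = (-42754 + (-68 - 176))/(-898 + 27503) = (-42754 - 244)/26605 = -42998*1/26605 = -42998/26605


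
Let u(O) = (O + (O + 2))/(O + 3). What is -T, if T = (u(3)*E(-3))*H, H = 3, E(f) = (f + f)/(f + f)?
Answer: -4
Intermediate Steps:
E(f) = 1 (E(f) = (2*f)/((2*f)) = (2*f)*(1/(2*f)) = 1)
u(O) = (2 + 2*O)/(3 + O) (u(O) = (O + (2 + O))/(3 + O) = (2 + 2*O)/(3 + O))
T = 4 (T = ((2*(1 + 3)/(3 + 3))*1)*3 = ((2*4/6)*1)*3 = ((2*(⅙)*4)*1)*3 = ((4/3)*1)*3 = (4/3)*3 = 4)
-T = -1*4 = -4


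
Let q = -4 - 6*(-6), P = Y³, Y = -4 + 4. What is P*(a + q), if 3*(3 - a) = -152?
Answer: 0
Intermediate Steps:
a = 161/3 (a = 3 - ⅓*(-152) = 3 + 152/3 = 161/3 ≈ 53.667)
Y = 0
P = 0 (P = 0³ = 0)
q = 32 (q = -4 + 36 = 32)
P*(a + q) = 0*(161/3 + 32) = 0*(257/3) = 0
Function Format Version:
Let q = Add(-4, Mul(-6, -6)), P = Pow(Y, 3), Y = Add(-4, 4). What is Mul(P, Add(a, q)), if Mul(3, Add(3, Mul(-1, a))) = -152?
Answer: 0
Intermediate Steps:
a = Rational(161, 3) (a = Add(3, Mul(Rational(-1, 3), -152)) = Add(3, Rational(152, 3)) = Rational(161, 3) ≈ 53.667)
Y = 0
P = 0 (P = Pow(0, 3) = 0)
q = 32 (q = Add(-4, 36) = 32)
Mul(P, Add(a, q)) = Mul(0, Add(Rational(161, 3), 32)) = Mul(0, Rational(257, 3)) = 0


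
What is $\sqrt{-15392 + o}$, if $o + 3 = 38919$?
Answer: $2 \sqrt{5881} \approx 153.38$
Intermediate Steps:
$o = 38916$ ($o = -3 + 38919 = 38916$)
$\sqrt{-15392 + o} = \sqrt{-15392 + 38916} = \sqrt{23524} = 2 \sqrt{5881}$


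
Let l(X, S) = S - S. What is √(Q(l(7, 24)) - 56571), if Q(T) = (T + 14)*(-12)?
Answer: I*√56739 ≈ 238.2*I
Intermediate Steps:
l(X, S) = 0
Q(T) = -168 - 12*T (Q(T) = (14 + T)*(-12) = -168 - 12*T)
√(Q(l(7, 24)) - 56571) = √((-168 - 12*0) - 56571) = √((-168 + 0) - 56571) = √(-168 - 56571) = √(-56739) = I*√56739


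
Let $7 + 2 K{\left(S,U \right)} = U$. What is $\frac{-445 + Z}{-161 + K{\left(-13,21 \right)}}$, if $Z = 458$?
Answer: $- \frac{13}{154} \approx -0.084416$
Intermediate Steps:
$K{\left(S,U \right)} = - \frac{7}{2} + \frac{U}{2}$
$\frac{-445 + Z}{-161 + K{\left(-13,21 \right)}} = \frac{-445 + 458}{-161 + \left(- \frac{7}{2} + \frac{1}{2} \cdot 21\right)} = \frac{13}{-161 + \left(- \frac{7}{2} + \frac{21}{2}\right)} = \frac{13}{-161 + 7} = \frac{13}{-154} = 13 \left(- \frac{1}{154}\right) = - \frac{13}{154}$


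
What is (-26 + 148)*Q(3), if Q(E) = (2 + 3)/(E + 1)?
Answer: 305/2 ≈ 152.50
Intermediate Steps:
Q(E) = 5/(1 + E)
(-26 + 148)*Q(3) = (-26 + 148)*(5/(1 + 3)) = 122*(5/4) = 305/2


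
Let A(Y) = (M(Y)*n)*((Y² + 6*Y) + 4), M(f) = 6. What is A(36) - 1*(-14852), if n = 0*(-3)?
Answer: 14852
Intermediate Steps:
n = 0
A(Y) = 0 (A(Y) = (6*0)*((Y² + 6*Y) + 4) = 0*(4 + Y² + 6*Y) = 0)
A(36) - 1*(-14852) = 0 - 1*(-14852) = 0 + 14852 = 14852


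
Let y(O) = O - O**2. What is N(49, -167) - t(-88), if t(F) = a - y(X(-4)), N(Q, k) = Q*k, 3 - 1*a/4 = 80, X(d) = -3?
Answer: -7887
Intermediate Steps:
a = -308 (a = 12 - 4*80 = 12 - 320 = -308)
t(F) = -296 (t(F) = -308 - (-3)*(1 - 1*(-3)) = -308 - (-3)*(1 + 3) = -308 - (-3)*4 = -308 - 1*(-12) = -308 + 12 = -296)
N(49, -167) - t(-88) = 49*(-167) - 1*(-296) = -8183 + 296 = -7887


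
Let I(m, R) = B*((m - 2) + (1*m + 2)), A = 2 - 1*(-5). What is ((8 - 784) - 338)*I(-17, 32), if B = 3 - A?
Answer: -151504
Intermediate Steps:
A = 7 (A = 2 + 5 = 7)
B = -4 (B = 3 - 1*7 = 3 - 7 = -4)
I(m, R) = -8*m (I(m, R) = -4*((m - 2) + (1*m + 2)) = -4*((-2 + m) + (m + 2)) = -4*((-2 + m) + (2 + m)) = -8*m)
((8 - 784) - 338)*I(-17, 32) = ((8 - 784) - 338)*(-8*(-17)) = (-776 - 338)*136 = -1114*136 = -151504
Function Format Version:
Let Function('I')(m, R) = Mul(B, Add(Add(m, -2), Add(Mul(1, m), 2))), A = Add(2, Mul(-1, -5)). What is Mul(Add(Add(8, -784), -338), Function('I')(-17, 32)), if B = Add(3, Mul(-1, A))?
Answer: -151504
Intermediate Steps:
A = 7 (A = Add(2, 5) = 7)
B = -4 (B = Add(3, Mul(-1, 7)) = Add(3, -7) = -4)
Function('I')(m, R) = Mul(-8, m) (Function('I')(m, R) = Mul(-4, Add(Add(m, -2), Add(Mul(1, m), 2))) = Mul(-4, Add(Add(-2, m), Add(m, 2))) = Mul(-4, Add(Add(-2, m), Add(2, m))) = Mul(-4, Mul(2, m)) = Mul(-8, m))
Mul(Add(Add(8, -784), -338), Function('I')(-17, 32)) = Mul(Add(Add(8, -784), -338), Mul(-8, -17)) = Mul(Add(-776, -338), 136) = Mul(-1114, 136) = -151504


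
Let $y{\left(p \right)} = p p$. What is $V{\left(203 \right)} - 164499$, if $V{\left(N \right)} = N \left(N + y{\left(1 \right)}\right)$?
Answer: $-123087$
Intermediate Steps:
$y{\left(p \right)} = p^{2}$
$V{\left(N \right)} = N \left(1 + N\right)$ ($V{\left(N \right)} = N \left(N + 1^{2}\right) = N \left(N + 1\right) = N \left(1 + N\right)$)
$V{\left(203 \right)} - 164499 = 203 \left(1 + 203\right) - 164499 = 203 \cdot 204 - 164499 = 41412 - 164499 = -123087$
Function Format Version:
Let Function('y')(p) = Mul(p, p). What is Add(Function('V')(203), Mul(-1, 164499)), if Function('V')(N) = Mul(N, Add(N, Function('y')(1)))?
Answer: -123087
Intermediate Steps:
Function('y')(p) = Pow(p, 2)
Function('V')(N) = Mul(N, Add(1, N)) (Function('V')(N) = Mul(N, Add(N, Pow(1, 2))) = Mul(N, Add(N, 1)) = Mul(N, Add(1, N)))
Add(Function('V')(203), Mul(-1, 164499)) = Add(Mul(203, Add(1, 203)), Mul(-1, 164499)) = Add(Mul(203, 204), -164499) = Add(41412, -164499) = -123087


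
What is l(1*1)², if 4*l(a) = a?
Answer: 1/16 ≈ 0.062500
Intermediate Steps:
l(a) = a/4
l(1*1)² = ((1*1)/4)² = ((¼)*1)² = (¼)² = 1/16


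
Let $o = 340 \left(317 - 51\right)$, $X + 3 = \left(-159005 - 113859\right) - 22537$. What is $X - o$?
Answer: $-385844$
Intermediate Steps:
$X = -295404$ ($X = -3 - 295401 = -295404$)
$o = 90440$ ($o = 340 \cdot 266 = 90440$)
$X - o = -295404 - 90440 = -385844$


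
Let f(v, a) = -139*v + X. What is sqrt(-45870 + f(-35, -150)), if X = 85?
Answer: 2*I*sqrt(10230) ≈ 202.29*I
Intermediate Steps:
f(v, a) = 85 - 139*v (f(v, a) = -139*v + 85 = 85 - 139*v)
sqrt(-45870 + f(-35, -150)) = sqrt(-45870 + (85 - 139*(-35))) = sqrt(-45870 + (85 + 4865)) = sqrt(-45870 + 4950) = sqrt(-40920) = 2*I*sqrt(10230)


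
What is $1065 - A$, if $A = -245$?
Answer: $1310$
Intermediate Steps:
$1065 - A = 1065 - -245 = 1065 + 245 = 1310$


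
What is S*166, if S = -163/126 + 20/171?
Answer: -25979/133 ≈ -195.33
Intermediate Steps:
S = -313/266 (S = -163*1/126 + 20*(1/171) = -163/126 + 20/171 = -313/266 ≈ -1.1767)
S*166 = -313/266*166 = -25979/133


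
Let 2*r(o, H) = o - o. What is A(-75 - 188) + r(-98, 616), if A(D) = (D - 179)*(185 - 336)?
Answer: 66742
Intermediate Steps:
r(o, H) = 0 (r(o, H) = (o - o)/2 = (½)*0 = 0)
A(D) = 27029 - 151*D (A(D) = (-179 + D)*(-151) = 27029 - 151*D)
A(-75 - 188) + r(-98, 616) = (27029 - 151*(-75 - 188)) + 0 = (27029 - 151*(-263)) + 0 = (27029 + 39713) + 0 = 66742 + 0 = 66742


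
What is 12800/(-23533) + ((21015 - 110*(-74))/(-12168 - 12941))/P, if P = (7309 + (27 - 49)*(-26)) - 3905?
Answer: -1534878055/2820382984 ≈ -0.54421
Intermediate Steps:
P = 3976 (P = (7309 - 22*(-26)) - 3905 = (7309 + 572) - 3905 = 7881 - 3905 = 3976)
12800/(-23533) + ((21015 - 110*(-74))/(-12168 - 12941))/P = 12800/(-23533) + ((21015 - 110*(-74))/(-12168 - 12941))/3976 = 12800*(-1/23533) + ((21015 + 8140)/(-25109))*(1/3976) = -12800/23533 + (29155*(-1/25109))*(1/3976) = -12800/23533 - 245/211*1/3976 = -12800/23533 - 35/119848 = -1534878055/2820382984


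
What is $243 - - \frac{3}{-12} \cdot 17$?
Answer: $\frac{955}{4} \approx 238.75$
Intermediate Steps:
$243 - - \frac{3}{-12} \cdot 17 = 243 - \left(-3\right) \left(- \frac{1}{12}\right) 17 = 243 - \frac{1}{4} \cdot 17 = 243 - \frac{17}{4} = \frac{955}{4}$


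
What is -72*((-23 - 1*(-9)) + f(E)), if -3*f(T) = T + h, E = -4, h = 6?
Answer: 1056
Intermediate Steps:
f(T) = -2 - T/3 (f(T) = -(T + 6)/3 = -(6 + T)/3 = -2 - T/3)
-72*((-23 - 1*(-9)) + f(E)) = -72*((-23 - 1*(-9)) + (-2 - ⅓*(-4))) = -72*((-23 + 9) + (-2 + 4/3)) = -72*(-14 - ⅔) = -72*(-44/3) = 1056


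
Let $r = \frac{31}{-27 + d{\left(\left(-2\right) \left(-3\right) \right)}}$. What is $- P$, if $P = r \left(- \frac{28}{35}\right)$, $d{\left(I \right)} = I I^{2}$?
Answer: $\frac{124}{945} \approx 0.13122$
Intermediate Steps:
$d{\left(I \right)} = I^{3}$
$r = \frac{31}{189}$ ($r = \frac{31}{-27 + \left(\left(-2\right) \left(-3\right)\right)^{3}} = \frac{31}{-27 + 6^{3}} = \frac{31}{-27 + 216} = \frac{31}{189} \approx 0.16402$)
$P = - \frac{124}{945}$ ($P = \frac{31 \left(- \frac{28}{35}\right)}{189} = \frac{31 \left(\left(-28\right) \frac{1}{35}\right)}{189} = \frac{31}{189} \left(- \frac{4}{5}\right) = - \frac{124}{945} \approx -0.13122$)
$- P = \left(-1\right) \left(- \frac{124}{945}\right) = \frac{124}{945}$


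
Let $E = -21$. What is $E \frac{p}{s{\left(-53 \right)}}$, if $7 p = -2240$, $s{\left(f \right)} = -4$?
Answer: $-1680$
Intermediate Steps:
$p = -320$ ($p = \frac{1}{7} \left(-2240\right) = -320$)
$E \frac{p}{s{\left(-53 \right)}} = - 21 \left(- \frac{320}{-4}\right) = - 21 \left(\left(-320\right) \left(- \frac{1}{4}\right)\right) = \left(-21\right) 80 = -1680$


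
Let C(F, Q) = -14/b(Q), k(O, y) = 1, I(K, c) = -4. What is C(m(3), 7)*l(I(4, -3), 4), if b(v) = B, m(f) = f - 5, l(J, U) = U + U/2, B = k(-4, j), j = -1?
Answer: -84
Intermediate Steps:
B = 1
l(J, U) = 3*U/2 (l(J, U) = U + U*(½) = U + U/2 = 3*U/2)
m(f) = -5 + f
b(v) = 1
C(F, Q) = -14 (C(F, Q) = -14/1 = -14*1 = -14)
C(m(3), 7)*l(I(4, -3), 4) = -21*4 = -14*6 = -84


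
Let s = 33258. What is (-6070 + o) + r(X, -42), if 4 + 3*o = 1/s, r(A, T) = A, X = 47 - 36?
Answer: -604663697/99774 ≈ -6060.3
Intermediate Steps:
X = 11
o = -133031/99774 (o = -4/3 + (⅓)/33258 = -4/3 + (⅓)*(1/33258) = -4/3 + 1/99774 = -133031/99774 ≈ -1.3333)
(-6070 + o) + r(X, -42) = (-6070 - 133031/99774) + 11 = -605761211/99774 + 11 = -604663697/99774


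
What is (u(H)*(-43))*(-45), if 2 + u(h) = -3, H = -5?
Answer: -9675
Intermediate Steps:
u(h) = -5 (u(h) = -2 - 3 = -5)
(u(H)*(-43))*(-45) = -5*(-43)*(-45) = 215*(-45) = -9675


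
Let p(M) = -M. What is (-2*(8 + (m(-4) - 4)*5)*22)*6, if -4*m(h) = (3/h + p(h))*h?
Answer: -1122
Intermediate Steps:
m(h) = -h*(-h + 3/h)/4 (m(h) = -(3/h - h)*h/4 = -(-h + 3/h)*h/4 = -h*(-h + 3/h)/4)
(-2*(8 + (m(-4) - 4)*5)*22)*6 = (-2*(8 + ((-3/4 + (1/4)*(-4)**2) - 4)*5)*22)*6 = (-2*(8 + ((-3/4 + (1/4)*16) - 4)*5)*22)*6 = (-2*(8 + ((-3/4 + 4) - 4)*5)*22)*6 = (-2*(8 + (13/4 - 4)*5)*22)*6 = (-2*(8 - 3/4*5)*22)*6 = (-2*(8 - 15/4)*22)*6 = (-2*17/4*22)*6 = -17/2*22*6 = -187*6 = -1122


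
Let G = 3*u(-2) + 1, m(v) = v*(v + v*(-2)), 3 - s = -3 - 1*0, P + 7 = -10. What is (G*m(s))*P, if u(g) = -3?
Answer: -4896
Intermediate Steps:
P = -17 (P = -7 - 10 = -17)
s = 6 (s = 3 - (-3 - 1*0) = 3 - (-3 + 0) = 3 - 1*(-3) = 3 + 3 = 6)
m(v) = -v² (m(v) = v*(v - 2*v) = v*(-v) = -v²)
G = -8 (G = 3*(-3) + 1 = -9 + 1 = -8)
(G*m(s))*P = -(-8)*6²*(-17) = -(-8)*36*(-17) = -8*(-36)*(-17) = 288*(-17) = -4896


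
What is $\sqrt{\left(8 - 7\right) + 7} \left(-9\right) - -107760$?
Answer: $107760 - 18 \sqrt{2} \approx 1.0773 \cdot 10^{5}$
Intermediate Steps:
$\sqrt{\left(8 - 7\right) + 7} \left(-9\right) - -107760 = \sqrt{1 + 7} \left(-9\right) + 107760 = \sqrt{8} \left(-9\right) + 107760 = 2 \sqrt{2} \left(-9\right) + 107760 = - 18 \sqrt{2} + 107760 = 107760 - 18 \sqrt{2}$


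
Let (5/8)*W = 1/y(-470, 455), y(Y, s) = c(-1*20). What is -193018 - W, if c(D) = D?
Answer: -4825448/25 ≈ -1.9302e+5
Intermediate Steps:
y(Y, s) = -20 (y(Y, s) = -1*20 = -20)
W = -2/25 (W = (8/5)/(-20) = (8/5)*(-1/20) = -2/25 ≈ -0.080000)
-193018 - W = -193018 - 1*(-2/25) = -193018 + 2/25 = -4825448/25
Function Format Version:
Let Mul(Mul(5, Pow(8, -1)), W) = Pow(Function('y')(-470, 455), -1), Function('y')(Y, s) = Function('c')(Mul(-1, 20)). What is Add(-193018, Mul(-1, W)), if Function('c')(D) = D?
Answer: Rational(-4825448, 25) ≈ -1.9302e+5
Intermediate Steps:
Function('y')(Y, s) = -20 (Function('y')(Y, s) = Mul(-1, 20) = -20)
W = Rational(-2, 25) (W = Mul(Rational(8, 5), Pow(-20, -1)) = Mul(Rational(8, 5), Rational(-1, 20)) = Rational(-2, 25) ≈ -0.080000)
Add(-193018, Mul(-1, W)) = Add(-193018, Mul(-1, Rational(-2, 25))) = Add(-193018, Rational(2, 25)) = Rational(-4825448, 25)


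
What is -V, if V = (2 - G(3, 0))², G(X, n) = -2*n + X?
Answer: -1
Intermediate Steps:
G(X, n) = X - 2*n
V = 1 (V = (2 - (3 - 2*0))² = (2 - (3 + 0))² = (2 - 1*3)² = (2 - 3)² = (-1)² = 1)
-V = -1*1 = -1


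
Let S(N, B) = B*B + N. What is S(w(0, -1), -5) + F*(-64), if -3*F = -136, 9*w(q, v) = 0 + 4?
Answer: -25883/9 ≈ -2875.9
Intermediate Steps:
w(q, v) = 4/9 (w(q, v) = (0 + 4)/9 = (1/9)*4 = 4/9)
S(N, B) = N + B**2 (S(N, B) = B**2 + N = N + B**2)
F = 136/3 (F = -1/3*(-136) = 136/3 ≈ 45.333)
S(w(0, -1), -5) + F*(-64) = (4/9 + (-5)**2) + (136/3)*(-64) = (4/9 + 25) - 8704/3 = 229/9 - 8704/3 = -25883/9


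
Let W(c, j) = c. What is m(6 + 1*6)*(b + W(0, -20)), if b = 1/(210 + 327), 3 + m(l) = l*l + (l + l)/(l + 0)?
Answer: 143/537 ≈ 0.26629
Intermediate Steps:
m(l) = -1 + l² (m(l) = -3 + (l*l + (l + l)/(l + 0)) = -3 + (l² + (2*l)/l) = -3 + (l² + 2) = -3 + (2 + l²) = -1 + l²)
b = 1/537 ≈ 0.0018622
m(6 + 1*6)*(b + W(0, -20)) = (-1 + (6 + 1*6)²)*(1/537 + 0) = (-1 + (6 + 6)²)*(1/537) = (-1 + 12²)*(1/537) = (-1 + 144)*(1/537) = 143*(1/537) = 143/537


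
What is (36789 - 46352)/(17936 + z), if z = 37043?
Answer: -9563/54979 ≈ -0.17394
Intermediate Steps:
(36789 - 46352)/(17936 + z) = (36789 - 46352)/(17936 + 37043) = -9563/54979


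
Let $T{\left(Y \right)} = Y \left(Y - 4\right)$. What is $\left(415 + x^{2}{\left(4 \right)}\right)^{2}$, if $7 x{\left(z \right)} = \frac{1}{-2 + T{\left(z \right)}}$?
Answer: $\frac{6616358281}{38416} \approx 1.7223 \cdot 10^{5}$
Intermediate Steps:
$T{\left(Y \right)} = Y \left(-4 + Y\right)$
$x{\left(z \right)} = \frac{1}{7 \left(-2 + z \left(-4 + z\right)\right)}$
$\left(415 + x^{2}{\left(4 \right)}\right)^{2} = \left(415 + \left(\frac{1}{7 \left(-2 + 4 \left(-4 + 4\right)\right)}\right)^{2}\right)^{2} = \left(415 + \left(\frac{1}{7 \left(-2 + 4 \cdot 0\right)}\right)^{2}\right)^{2} = \left(415 + \left(\frac{1}{7 \left(-2 + 0\right)}\right)^{2}\right)^{2} = \left(415 + \left(\frac{1}{7 \left(-2\right)}\right)^{2}\right)^{2} = \left(415 + \left(\frac{1}{7} \left(- \frac{1}{2}\right)\right)^{2}\right)^{2} = \left(415 + \left(- \frac{1}{14}\right)^{2}\right)^{2} = \left(415 + \frac{1}{196}\right)^{2} = \left(\frac{81341}{196}\right)^{2} = \frac{6616358281}{38416}$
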